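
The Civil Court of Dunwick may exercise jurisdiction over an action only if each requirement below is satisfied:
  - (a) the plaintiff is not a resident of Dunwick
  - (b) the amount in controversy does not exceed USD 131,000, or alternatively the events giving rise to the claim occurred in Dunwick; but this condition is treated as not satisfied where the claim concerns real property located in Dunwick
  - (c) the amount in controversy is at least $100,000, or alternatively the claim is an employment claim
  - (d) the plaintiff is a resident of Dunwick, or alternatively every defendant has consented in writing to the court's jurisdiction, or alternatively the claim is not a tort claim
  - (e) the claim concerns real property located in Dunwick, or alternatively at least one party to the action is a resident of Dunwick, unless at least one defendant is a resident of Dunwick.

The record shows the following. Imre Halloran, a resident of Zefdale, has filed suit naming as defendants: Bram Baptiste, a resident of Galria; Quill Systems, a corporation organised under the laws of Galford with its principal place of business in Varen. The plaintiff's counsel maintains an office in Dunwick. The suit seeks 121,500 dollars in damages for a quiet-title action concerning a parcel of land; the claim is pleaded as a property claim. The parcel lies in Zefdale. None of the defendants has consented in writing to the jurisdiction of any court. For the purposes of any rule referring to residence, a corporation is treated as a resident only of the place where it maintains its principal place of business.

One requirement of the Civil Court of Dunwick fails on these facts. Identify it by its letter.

The Civil Court of Dunwick:
  (a) The plaintiff resides in Zefdale, which is not Dunwick. Satisfied.
  (b) The amount in controversy is $121,500, within the 131,000 dollars ceiling, which satisfies one of the alternatives. And the carve-out is inapplicable — the property lies in Zefdale, not Dunwick. Condition met.
  (c) The amount in controversy is USD 121,500, which meets the 100,000 dollars floor, so this disjunct is met. Met.
  (d) The claim is a property claim, not a tort claim, so one alternative holds. Met.
  (e) The property lies in Zefdale, not Dunwick; no party resides in Dunwick — none of the alternatives is met. And no defendant resides in Dunwick (they reside in Galria, Varen), so the proviso does not save it. Fails.
Only condition (e) fails.

(e)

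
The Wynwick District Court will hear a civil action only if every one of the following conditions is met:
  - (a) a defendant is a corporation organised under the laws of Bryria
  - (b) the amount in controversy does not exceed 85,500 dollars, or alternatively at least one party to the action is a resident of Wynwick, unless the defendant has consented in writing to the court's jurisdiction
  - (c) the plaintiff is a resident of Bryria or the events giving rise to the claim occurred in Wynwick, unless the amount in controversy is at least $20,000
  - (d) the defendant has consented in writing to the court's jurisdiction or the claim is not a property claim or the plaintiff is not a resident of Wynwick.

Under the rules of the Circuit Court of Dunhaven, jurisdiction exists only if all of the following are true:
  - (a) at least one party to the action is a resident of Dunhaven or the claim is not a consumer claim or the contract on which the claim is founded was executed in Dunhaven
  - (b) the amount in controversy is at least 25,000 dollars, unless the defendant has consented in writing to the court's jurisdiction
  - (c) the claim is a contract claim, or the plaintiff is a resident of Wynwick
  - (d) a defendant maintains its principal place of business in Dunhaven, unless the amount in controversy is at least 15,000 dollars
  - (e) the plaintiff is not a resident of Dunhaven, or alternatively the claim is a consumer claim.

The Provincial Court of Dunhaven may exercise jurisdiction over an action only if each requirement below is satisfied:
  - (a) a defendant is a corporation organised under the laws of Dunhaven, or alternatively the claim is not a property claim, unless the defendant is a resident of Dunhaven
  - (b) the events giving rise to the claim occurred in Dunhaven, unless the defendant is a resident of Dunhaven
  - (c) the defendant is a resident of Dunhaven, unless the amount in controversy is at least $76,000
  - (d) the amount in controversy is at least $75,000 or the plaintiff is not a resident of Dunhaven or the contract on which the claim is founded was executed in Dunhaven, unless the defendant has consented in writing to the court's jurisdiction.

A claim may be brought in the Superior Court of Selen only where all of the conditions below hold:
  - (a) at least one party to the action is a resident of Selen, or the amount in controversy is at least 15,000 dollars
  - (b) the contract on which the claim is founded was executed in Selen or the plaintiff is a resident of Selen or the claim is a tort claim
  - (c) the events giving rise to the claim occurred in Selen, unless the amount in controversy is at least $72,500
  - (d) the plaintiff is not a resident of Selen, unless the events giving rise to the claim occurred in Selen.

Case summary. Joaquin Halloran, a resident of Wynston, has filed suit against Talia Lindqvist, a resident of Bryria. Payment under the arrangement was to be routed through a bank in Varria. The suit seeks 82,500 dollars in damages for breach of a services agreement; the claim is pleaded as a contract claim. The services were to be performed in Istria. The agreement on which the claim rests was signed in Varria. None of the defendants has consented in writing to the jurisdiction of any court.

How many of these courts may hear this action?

The Wynwick District Court:
  (a) No defendant is a corporation. Not satisfied.
  (b) The amount in controversy is $82,500, within the 85,500 dollars ceiling, so one alternative holds. Met.
  (c) The plaintiff resides in Wynston, not Bryria; the operative events occurred in Istria, not Wynwick — every alternative fails. However, the amount in controversy is USD 82,500, which meets the $20,000 floor, so the 'unless' proviso supplies this condition. Met.
  (d) The claim is a contract claim, not a property claim, which satisfies one of the alternatives. Condition met.
  → At least one condition fails; no jurisdiction.
The Circuit Court of Dunhaven:
  (a) The claim is a contract claim, not a consumer claim, so one alternative holds. Satisfied.
  (b) The amount in controversy is USD 82,500, which meets the 25,000 dollars floor. Satisfied.
  (c) The claim is a contract claim, so one alternative holds. Condition met.
  (d) No defendant is a corporation. The proviso rescues it, though: the amount in controversy is 82,500 dollars, which meets the $15,000 floor. Condition met.
  (e) The plaintiff resides in Wynston, which is not Dunhaven, which satisfies one of the alternatives. Satisfied.
  → Jurisdiction lies.
The Provincial Court of Dunhaven:
  (a) The claim is a contract claim, not a property claim, so this disjunct is met. Condition met.
  (b) The operative events occurred in Istria, not Dunhaven. The proviso offers no rescue either, since the defendant resides in Bryria, not Dunhaven. Condition not met.
  (c) The defendant resides in Bryria, not Dunhaven. The proviso rescues it, though: the amount in controversy is USD 82,500, which meets the USD 76,000 floor. Satisfied.
  (d) The amount in controversy is $82,500, which meets the 75,000 dollars floor — that alternative is enough. Met.
  → Not every requirement is met — no jurisdiction.
The Superior Court of Selen:
  (a) The amount in controversy is USD 82,500, which meets the $15,000 floor, so one alternative holds. Met.
  (b) The contract was executed in Varria, not Selen; the plaintiff resides in Wynston, not Selen; the claim is a contract claim, not a tort claim — every alternative fails. Condition not met.
  (c) The operative events occurred in Istria, not Selen. However, the amount in controversy is USD 82,500, which meets the $72,500 floor, so the 'unless' proviso supplies this condition. Condition met.
  (d) The plaintiff resides in Wynston, which is not Selen. Met.
  → At least one condition fails; no jurisdiction.
Courts with jurisdiction: the Circuit Court of Dunhaven — 1 in total.

1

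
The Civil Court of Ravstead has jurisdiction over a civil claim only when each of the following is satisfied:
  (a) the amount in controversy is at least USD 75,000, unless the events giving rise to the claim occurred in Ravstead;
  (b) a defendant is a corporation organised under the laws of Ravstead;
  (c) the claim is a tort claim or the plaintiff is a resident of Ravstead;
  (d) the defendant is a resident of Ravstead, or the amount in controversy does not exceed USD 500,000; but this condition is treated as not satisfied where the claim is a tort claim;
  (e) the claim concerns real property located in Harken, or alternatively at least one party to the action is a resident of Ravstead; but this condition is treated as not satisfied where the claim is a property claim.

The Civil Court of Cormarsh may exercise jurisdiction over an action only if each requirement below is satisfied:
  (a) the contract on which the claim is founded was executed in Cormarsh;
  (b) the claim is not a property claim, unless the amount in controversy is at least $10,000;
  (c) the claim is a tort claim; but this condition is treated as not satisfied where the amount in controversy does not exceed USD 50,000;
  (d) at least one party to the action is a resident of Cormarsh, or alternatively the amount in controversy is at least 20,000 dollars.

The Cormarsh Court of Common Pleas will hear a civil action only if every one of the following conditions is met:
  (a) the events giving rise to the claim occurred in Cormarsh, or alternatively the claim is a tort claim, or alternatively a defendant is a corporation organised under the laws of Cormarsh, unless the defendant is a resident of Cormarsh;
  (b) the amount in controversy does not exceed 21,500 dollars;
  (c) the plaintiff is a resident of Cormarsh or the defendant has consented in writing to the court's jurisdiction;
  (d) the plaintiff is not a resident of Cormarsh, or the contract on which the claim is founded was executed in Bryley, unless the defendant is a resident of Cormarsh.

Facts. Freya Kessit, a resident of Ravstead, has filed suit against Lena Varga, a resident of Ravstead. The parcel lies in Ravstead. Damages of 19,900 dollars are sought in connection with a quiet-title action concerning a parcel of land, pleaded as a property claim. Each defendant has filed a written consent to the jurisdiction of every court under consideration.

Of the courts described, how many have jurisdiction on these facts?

The Civil Court of Ravstead:
  (a) The amount in controversy is USD 19,900, below the $75,000 floor. However, the operative events occurred in Ravstead, so the 'unless' proviso supplies this condition. Satisfied.
  (b) No defendant is a corporation. Not met.
  (c) The plaintiff resides in Ravstead, which satisfies one of the alternatives. Satisfied.
  (d) The defendant resides in Ravstead, so one alternative holds. The carve-out does not apply: the claim is a property claim, not a tort claim. Condition met.
  (e) Freya Kessit resides in Ravstead, so one alternative holds. However, the claim is a property claim, which falls within the stated exception and so defeats the condition. Not satisfied.
  → Not every requirement is met — no jurisdiction.
The Civil Court of Cormarsh:
  (a) No contract (and hence no place of execution) is alleged. Condition not met.
  (b) The claim is a property claim. But the amount in controversy is USD 19,900, which meets the USD 10,000 floor, and the 'unless' clause therefore excuses the requirement. Condition met.
  (c) The claim is a property claim, not a tort claim. Not satisfied.
  (d) No party resides in Cormarsh; the amount in controversy is USD 19,900, below the 20,000 dollars floor — none of the alternatives is met. Condition not met.
  → The court lacks jurisdiction.
The Cormarsh Court of Common Pleas:
  (a) The operative events occurred in Ravstead, not Cormarsh; the claim is a property claim, not a tort claim; no defendant is a corporation — every alternative fails. And the defendant resides in Ravstead, not Cormarsh, so the proviso does not save it. Condition not met.
  (b) The amount in controversy is 19,900 dollars, within the 21,500 dollars ceiling. Condition met.
  (c) Every defendant has filed written consent — that alternative is enough. Satisfied.
  (d) The plaintiff resides in Ravstead, which is not Cormarsh, so this disjunct is met. Satisfied.
  → The court lacks jurisdiction.
No court satisfies all of its conditions.

0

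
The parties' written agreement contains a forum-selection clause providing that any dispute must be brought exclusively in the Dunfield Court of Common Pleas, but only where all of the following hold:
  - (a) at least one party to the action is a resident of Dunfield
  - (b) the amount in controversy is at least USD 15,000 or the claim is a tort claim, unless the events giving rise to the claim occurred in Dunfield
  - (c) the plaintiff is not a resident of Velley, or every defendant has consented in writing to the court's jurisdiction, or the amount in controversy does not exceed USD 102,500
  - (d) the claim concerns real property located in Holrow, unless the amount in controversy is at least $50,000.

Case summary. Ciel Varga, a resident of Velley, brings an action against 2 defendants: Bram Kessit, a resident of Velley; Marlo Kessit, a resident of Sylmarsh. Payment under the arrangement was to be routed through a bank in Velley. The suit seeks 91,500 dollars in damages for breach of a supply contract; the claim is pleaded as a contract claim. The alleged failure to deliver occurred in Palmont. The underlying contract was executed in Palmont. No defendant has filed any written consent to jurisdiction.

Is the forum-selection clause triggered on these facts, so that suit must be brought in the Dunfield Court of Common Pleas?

No

The Dunfield Court of Common Pleas:
  (a) No party resides in Dunfield. Not met.
  (b) The amount in controversy is 91,500 dollars, which meets the USD 15,000 floor, so this disjunct is met. Met.
  (c) The amount in controversy is $91,500, within the 102,500 dollars ceiling, so this disjunct is met. Condition met.
  (d) The claim does not concern real property. But the amount in controversy is USD 91,500, which meets the $50,000 floor, and the 'unless' clause therefore excuses the requirement. Satisfied.
  → Forum clause is not triggered.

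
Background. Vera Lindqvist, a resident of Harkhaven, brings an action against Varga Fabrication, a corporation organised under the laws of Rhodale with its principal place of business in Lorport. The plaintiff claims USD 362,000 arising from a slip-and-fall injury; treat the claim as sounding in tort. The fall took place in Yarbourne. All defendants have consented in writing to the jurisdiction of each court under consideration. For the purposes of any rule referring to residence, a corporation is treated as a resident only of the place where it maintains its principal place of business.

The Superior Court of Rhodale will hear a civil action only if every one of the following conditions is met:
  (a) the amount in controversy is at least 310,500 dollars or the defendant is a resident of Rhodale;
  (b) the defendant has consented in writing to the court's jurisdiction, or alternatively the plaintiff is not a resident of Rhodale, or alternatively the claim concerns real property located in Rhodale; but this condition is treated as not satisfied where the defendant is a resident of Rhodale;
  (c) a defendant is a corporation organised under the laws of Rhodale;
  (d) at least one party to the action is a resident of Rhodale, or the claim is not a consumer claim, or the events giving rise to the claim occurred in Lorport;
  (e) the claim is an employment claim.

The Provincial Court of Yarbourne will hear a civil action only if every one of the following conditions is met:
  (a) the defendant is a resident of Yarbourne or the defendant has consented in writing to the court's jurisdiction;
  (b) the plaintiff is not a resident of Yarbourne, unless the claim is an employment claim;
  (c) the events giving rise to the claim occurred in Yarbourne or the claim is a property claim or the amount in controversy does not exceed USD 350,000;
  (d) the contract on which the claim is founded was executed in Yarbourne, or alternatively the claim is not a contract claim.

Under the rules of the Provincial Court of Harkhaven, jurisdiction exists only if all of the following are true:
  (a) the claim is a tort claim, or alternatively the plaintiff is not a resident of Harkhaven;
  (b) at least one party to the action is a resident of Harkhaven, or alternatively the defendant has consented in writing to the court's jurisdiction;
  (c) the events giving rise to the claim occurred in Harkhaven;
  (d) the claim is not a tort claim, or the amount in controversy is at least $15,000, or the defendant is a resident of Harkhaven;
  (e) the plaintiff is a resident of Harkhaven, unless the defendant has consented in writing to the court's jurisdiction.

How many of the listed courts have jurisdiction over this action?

The Superior Court of Rhodale:
  (a) The amount in controversy is 362,000 dollars, which meets the USD 310,500 floor, so one alternative holds. Condition met.
  (b) Every defendant has filed written consent, which satisfies one of the alternatives. And the carve-out is inapplicable — the defendant resides in Lorport, not Rhodale. Met.
  (c) Varga Fabrication is organised under the laws of Rhodale. Met.
  (d) The claim is a tort claim, not a consumer claim, which satisfies one of the alternatives. Met.
  (e) The claim is a tort claim, not an employment claim. Not satisfied.
  → No jurisdiction.
The Provincial Court of Yarbourne:
  (a) Every defendant has filed written consent, so one alternative holds. Met.
  (b) The plaintiff resides in Harkhaven, which is not Yarbourne. Condition met.
  (c) The operative events occurred in Yarbourne, so one alternative holds. Condition met.
  (d) The claim is a tort claim, not a contract claim — that alternative is enough. Met.
  → Jurisdiction lies.
The Provincial Court of Harkhaven:
  (a) The claim is a tort claim, so this disjunct is met. Satisfied.
  (b) Vera Lindqvist resides in Harkhaven, which satisfies one of the alternatives. Met.
  (c) The operative events occurred in Yarbourne, not Harkhaven. Condition not met.
  (d) The amount in controversy is 362,000 dollars, which meets the $15,000 floor, which satisfies one of the alternatives. Condition met.
  (e) The plaintiff resides in Harkhaven. Met.
  → No jurisdiction.
Courts with jurisdiction: the Provincial Court of Yarbourne — 1 in total.

1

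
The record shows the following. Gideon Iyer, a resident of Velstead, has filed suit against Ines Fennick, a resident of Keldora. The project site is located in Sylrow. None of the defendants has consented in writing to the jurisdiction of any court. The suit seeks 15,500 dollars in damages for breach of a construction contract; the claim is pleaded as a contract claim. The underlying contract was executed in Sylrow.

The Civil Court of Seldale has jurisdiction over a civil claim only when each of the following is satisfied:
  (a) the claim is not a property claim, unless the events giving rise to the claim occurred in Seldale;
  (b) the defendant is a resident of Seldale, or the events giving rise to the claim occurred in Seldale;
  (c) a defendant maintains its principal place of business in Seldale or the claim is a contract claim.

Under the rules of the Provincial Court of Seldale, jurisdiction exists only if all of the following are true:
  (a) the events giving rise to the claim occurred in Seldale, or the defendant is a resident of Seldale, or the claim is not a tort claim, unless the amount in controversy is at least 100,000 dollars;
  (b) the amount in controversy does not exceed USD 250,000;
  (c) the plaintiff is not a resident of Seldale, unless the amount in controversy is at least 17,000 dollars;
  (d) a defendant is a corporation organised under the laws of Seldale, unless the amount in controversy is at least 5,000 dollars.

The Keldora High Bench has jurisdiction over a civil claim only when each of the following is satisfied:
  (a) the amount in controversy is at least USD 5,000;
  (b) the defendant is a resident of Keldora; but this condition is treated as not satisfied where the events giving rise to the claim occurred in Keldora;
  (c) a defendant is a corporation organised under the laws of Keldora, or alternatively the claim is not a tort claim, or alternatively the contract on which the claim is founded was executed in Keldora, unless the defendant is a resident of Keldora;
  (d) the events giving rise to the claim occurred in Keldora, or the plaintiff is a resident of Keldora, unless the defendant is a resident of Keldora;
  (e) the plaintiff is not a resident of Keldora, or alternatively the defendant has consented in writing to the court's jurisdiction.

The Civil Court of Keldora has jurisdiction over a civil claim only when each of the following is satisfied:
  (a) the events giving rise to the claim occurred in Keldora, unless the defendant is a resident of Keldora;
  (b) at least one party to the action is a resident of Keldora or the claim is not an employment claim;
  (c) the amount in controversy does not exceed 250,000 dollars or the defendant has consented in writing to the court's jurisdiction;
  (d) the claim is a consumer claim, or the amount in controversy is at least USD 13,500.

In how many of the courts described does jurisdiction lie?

3

The Civil Court of Seldale:
  (a) The claim is a contract claim, not a property claim. Condition met.
  (b) The defendant resides in Keldora, not Seldale; the operative events occurred in Sylrow, not Seldale — no alternative holds. Condition not met.
  (c) The claim is a contract claim, so this disjunct is met. Met.
  → No jurisdiction.
The Provincial Court of Seldale:
  (a) The claim is a contract claim, not a tort claim, which satisfies one of the alternatives. Condition met.
  (b) The amount in controversy is $15,500, within the $250,000 ceiling. Condition met.
  (c) The plaintiff resides in Velstead, which is not Seldale. Condition met.
  (d) No defendant is a corporation. The proviso rescues it, though: the amount in controversy is $15,500, which meets the $5,000 floor. Met.
  → Jurisdiction lies.
The Keldora High Bench:
  (a) The amount in controversy is $15,500, which meets the USD 5,000 floor. Condition met.
  (b) The defendant resides in Keldora. The exception is not triggered, since the operative events occurred in Sylrow, not Keldora. Met.
  (c) The claim is a contract claim, not a tort claim, so this disjunct is met. Condition met.
  (d) The operative events occurred in Sylrow, not Keldora; the plaintiff resides in Velstead, not Keldora — none of the alternatives is met. But the defendant resides in Keldora, and the 'unless' clause therefore excuses the requirement. Satisfied.
  (e) The plaintiff resides in Velstead, which is not Keldora — that alternative is enough. Satisfied.
  → Every requirement is satisfied — jurisdiction.
The Civil Court of Keldora:
  (a) The operative events occurred in Sylrow, not Keldora. But the defendant resides in Keldora, and the 'unless' clause therefore excuses the requirement. Met.
  (b) Ines Fennick resides in Keldora, so this disjunct is met. Met.
  (c) The amount in controversy is USD 15,500, within the $250,000 ceiling, which satisfies one of the alternatives. Met.
  (d) The amount in controversy is $15,500, which meets the 13,500 dollars floor — that alternative is enough. Satisfied.
  → The court has jurisdiction.
Courts with jurisdiction: the Provincial Court of Seldale, the Keldora High Bench, the Civil Court of Keldora — 3 in total.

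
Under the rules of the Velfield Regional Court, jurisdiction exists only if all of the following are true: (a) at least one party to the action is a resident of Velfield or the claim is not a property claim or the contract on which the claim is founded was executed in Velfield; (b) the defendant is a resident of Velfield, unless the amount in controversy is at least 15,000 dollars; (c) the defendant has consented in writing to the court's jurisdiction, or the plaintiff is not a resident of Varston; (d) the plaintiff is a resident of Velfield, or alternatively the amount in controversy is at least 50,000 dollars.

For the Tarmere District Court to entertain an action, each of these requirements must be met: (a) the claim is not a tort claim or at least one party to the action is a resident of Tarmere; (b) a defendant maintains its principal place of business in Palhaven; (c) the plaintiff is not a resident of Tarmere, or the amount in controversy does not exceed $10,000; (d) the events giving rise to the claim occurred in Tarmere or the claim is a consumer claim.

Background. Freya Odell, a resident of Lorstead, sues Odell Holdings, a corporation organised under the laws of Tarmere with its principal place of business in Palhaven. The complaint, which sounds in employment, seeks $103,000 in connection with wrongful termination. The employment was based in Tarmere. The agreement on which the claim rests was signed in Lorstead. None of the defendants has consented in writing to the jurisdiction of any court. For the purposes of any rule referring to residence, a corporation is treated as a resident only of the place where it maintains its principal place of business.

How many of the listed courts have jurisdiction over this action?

The Velfield Regional Court:
  (a) The claim is an employment claim, not a property claim, so one alternative holds. Condition met.
  (b) The defendant resides in Palhaven, not Velfield. The proviso rescues it, though: the amount in controversy is $103,000, which meets the $15,000 floor. Condition met.
  (c) The plaintiff resides in Lorstead, which is not Varston, which satisfies one of the alternatives. Condition met.
  (d) The amount in controversy is $103,000, which meets the 50,000 dollars floor, so one alternative holds. Condition met.
  → All conditions met; jurisdiction exists.
The Tarmere District Court:
  (a) The claim is an employment claim, not a tort claim — that alternative is enough. Satisfied.
  (b) Odell Holdings has its principal place of business in Palhaven. Met.
  (c) The plaintiff resides in Lorstead, which is not Tarmere, so one alternative holds. Satisfied.
  (d) The operative events occurred in Tarmere, which satisfies one of the alternatives. Condition met.
  → All conditions met; jurisdiction exists.
Courts with jurisdiction: the Velfield Regional Court, the Tarmere District Court — 2 in total.

2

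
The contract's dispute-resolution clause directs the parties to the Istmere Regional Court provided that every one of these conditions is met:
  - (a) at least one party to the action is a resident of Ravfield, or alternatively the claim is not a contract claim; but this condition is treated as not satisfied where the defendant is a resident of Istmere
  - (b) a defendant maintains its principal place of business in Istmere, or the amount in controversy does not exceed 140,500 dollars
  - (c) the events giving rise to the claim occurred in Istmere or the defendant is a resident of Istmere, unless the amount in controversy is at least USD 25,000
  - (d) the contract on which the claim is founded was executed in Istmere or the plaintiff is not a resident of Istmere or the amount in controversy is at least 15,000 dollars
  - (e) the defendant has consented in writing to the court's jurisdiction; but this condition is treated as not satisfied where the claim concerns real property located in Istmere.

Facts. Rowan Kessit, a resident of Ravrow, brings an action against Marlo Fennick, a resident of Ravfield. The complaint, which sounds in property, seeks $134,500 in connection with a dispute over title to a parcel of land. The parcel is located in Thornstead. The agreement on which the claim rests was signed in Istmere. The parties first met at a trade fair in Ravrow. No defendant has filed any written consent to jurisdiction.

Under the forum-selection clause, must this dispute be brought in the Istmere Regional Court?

No

The Istmere Regional Court:
  (a) Marlo Fennick resides in Ravfield — that alternative is enough. The exception is not triggered, since the defendant resides in Ravfield, not Istmere. Met.
  (b) The amount in controversy is 134,500 dollars, within the $140,500 ceiling, so one alternative holds. Condition met.
  (c) The operative events occurred in Thornstead, not Istmere; the defendant resides in Ravfield, not Istmere — no alternative holds. But the amount in controversy is 134,500 dollars, which meets the USD 25,000 floor, and the 'unless' clause therefore excuses the requirement. Satisfied.
  (d) The contract was executed in Istmere, which satisfies one of the alternatives. Met.
  (e) No such written consent has been filed. Fails.
  → The clause does not apply.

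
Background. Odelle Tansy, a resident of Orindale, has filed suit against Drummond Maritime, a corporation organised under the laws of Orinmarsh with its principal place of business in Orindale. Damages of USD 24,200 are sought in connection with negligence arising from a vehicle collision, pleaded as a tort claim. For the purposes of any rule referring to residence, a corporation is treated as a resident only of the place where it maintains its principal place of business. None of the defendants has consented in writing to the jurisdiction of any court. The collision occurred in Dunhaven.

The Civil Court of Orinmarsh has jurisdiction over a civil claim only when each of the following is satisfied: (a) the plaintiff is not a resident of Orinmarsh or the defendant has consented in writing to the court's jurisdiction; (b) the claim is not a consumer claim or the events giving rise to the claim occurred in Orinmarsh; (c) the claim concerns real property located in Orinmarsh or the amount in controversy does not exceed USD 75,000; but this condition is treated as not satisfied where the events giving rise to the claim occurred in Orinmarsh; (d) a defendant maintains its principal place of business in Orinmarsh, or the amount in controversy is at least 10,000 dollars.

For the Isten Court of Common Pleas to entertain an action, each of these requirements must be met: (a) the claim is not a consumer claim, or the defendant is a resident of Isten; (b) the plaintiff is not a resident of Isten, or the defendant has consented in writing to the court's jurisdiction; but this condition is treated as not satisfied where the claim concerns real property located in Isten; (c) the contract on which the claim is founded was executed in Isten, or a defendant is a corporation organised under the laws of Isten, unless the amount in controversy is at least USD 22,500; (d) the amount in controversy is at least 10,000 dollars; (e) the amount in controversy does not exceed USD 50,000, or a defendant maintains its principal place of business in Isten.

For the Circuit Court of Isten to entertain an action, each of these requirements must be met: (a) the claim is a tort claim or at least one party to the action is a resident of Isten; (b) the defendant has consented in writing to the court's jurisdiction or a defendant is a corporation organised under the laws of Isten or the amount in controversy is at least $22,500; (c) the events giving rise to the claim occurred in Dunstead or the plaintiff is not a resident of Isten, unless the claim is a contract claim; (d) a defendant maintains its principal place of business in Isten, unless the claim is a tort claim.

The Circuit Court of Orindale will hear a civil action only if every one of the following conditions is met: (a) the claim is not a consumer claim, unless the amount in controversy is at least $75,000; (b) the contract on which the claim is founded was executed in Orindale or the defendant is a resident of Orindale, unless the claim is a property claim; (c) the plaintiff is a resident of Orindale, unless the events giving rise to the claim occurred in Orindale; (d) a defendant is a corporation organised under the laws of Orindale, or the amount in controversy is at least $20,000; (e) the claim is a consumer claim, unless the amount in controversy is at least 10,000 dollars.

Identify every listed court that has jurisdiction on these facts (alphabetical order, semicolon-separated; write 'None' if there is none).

the Circuit Court of Isten; the Circuit Court of Orindale; the Civil Court of Orinmarsh; the Isten Court of Common Pleas

The Civil Court of Orinmarsh:
  (a) The plaintiff resides in Orindale, which is not Orinmarsh, which satisfies one of the alternatives. Condition met.
  (b) The claim is a tort claim, not a consumer claim, which satisfies one of the alternatives. Met.
  (c) The amount in controversy is 24,200 dollars, within the USD 75,000 ceiling — that alternative is enough. The carve-out does not apply: the operative events occurred in Dunhaven, not Orinmarsh. Met.
  (d) The amount in controversy is USD 24,200, which meets the 10,000 dollars floor, so one alternative holds. Satisfied.
  → The court has jurisdiction.
The Isten Court of Common Pleas:
  (a) The claim is a tort claim, not a consumer claim, so one alternative holds. Met.
  (b) The plaintiff resides in Orindale, which is not Isten, so this disjunct is met. The exception is not triggered, since the claim does not concern real property. Met.
  (c) No contract (and hence no place of execution) is alleged; the corporate defendant(s) are organised in Orinmarsh, not Isten — no alternative holds. But the amount in controversy is USD 24,200, which meets the $22,500 floor, and the 'unless' clause therefore excuses the requirement. Satisfied.
  (d) The amount in controversy is $24,200, which meets the 10,000 dollars floor. Met.
  (e) The amount in controversy is 24,200 dollars, within the $50,000 ceiling — that alternative is enough. Met.
  → Jurisdiction lies.
The Circuit Court of Isten:
  (a) The claim is a tort claim, so this disjunct is met. Condition met.
  (b) The amount in controversy is USD 24,200, which meets the USD 22,500 floor — that alternative is enough. Met.
  (c) The plaintiff resides in Orindale, which is not Isten, so one alternative holds. Satisfied.
  (d) The corporate defendant(s) have their principal place of business in Orindale, not Isten. However, the claim is a tort claim, so the 'unless' proviso supplies this condition. Met.
  → The court has jurisdiction.
The Circuit Court of Orindale:
  (a) The claim is a tort claim, not a consumer claim. Condition met.
  (b) The defendant resides in Orindale, so this disjunct is met. Met.
  (c) The plaintiff resides in Orindale. Condition met.
  (d) The amount in controversy is USD 24,200, which meets the USD 20,000 floor, so this disjunct is met. Satisfied.
  (e) The claim is a tort claim, not a consumer claim. However, the amount in controversy is 24,200 dollars, which meets the USD 10,000 floor, so the 'unless' proviso supplies this condition. Satisfied.
  → The court has jurisdiction.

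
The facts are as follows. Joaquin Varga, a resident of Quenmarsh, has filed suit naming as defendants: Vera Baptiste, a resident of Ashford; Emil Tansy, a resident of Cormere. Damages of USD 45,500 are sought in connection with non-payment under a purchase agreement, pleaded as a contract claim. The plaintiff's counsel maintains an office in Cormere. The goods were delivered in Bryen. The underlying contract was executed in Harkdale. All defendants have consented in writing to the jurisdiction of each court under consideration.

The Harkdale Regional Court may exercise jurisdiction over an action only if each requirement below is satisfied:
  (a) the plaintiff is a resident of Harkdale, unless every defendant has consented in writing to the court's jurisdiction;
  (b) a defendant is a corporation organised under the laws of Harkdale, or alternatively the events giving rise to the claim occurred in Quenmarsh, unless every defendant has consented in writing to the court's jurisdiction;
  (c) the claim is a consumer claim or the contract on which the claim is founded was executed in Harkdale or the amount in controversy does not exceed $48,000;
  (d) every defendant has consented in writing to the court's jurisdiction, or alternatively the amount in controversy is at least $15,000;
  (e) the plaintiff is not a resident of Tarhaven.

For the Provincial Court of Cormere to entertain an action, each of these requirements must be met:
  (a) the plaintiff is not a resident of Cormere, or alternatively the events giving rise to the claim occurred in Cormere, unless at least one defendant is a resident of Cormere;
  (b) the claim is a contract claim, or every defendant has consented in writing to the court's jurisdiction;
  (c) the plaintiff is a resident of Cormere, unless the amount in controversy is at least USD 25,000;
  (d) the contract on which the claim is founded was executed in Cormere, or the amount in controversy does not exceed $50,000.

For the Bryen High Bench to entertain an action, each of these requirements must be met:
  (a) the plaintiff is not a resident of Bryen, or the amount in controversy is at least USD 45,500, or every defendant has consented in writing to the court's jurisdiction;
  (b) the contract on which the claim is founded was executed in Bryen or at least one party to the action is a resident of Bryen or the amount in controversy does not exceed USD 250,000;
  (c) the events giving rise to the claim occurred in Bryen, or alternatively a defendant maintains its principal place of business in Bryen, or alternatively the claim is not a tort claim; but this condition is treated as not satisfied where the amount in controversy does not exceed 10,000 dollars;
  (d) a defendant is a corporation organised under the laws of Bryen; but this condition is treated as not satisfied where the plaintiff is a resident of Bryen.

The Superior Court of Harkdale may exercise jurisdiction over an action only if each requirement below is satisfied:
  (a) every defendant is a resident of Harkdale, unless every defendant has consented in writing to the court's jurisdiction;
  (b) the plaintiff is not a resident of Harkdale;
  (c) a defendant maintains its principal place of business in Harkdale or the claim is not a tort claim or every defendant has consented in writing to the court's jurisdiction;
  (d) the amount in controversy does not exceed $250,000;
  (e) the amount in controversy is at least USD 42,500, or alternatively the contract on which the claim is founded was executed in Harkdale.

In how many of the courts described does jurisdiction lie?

3

The Harkdale Regional Court:
  (a) The plaintiff resides in Quenmarsh, not Harkdale. But every defendant has filed written consent, and the 'unless' clause therefore excuses the requirement. Met.
  (b) No defendant is a corporation; the operative events occurred in Bryen, not Quenmarsh — none of the alternatives is met. But every defendant has filed written consent, and the 'unless' clause therefore excuses the requirement. Met.
  (c) The contract was executed in Harkdale, so one alternative holds. Met.
  (d) Every defendant has filed written consent, which satisfies one of the alternatives. Condition met.
  (e) The plaintiff resides in Quenmarsh, which is not Tarhaven. Satisfied.
  → Every requirement is satisfied — jurisdiction.
The Provincial Court of Cormere:
  (a) The plaintiff resides in Quenmarsh, which is not Cormere — that alternative is enough. Condition met.
  (b) The claim is a contract claim, which satisfies one of the alternatives. Met.
  (c) The plaintiff resides in Quenmarsh, not Cormere. However, the amount in controversy is USD 45,500, which meets the $25,000 floor, so the 'unless' proviso supplies this condition. Met.
  (d) The amount in controversy is $45,500, within the 50,000 dollars ceiling — that alternative is enough. Satisfied.
  → The court has jurisdiction.
The Bryen High Bench:
  (a) The plaintiff resides in Quenmarsh, which is not Bryen, so this disjunct is met. Satisfied.
  (b) The amount in controversy is $45,500, within the 250,000 dollars ceiling, so one alternative holds. Condition met.
  (c) The operative events occurred in Bryen — that alternative is enough. The carve-out does not apply: the amount in controversy is USD 45,500, above the $10,000 ceiling. Condition met.
  (d) No defendant is a corporation. Fails.
  → The court lacks jurisdiction.
The Superior Court of Harkdale:
  (a) The defendants reside as follows — Vera Baptiste in Ashford, Emil Tansy in Cormere — not all in Harkdale. The proviso rescues it, though: every defendant has filed written consent. Satisfied.
  (b) The plaintiff resides in Quenmarsh, which is not Harkdale. Satisfied.
  (c) The claim is a contract claim, not a tort claim, so one alternative holds. Condition met.
  (d) The amount in controversy is 45,500 dollars, within the 250,000 dollars ceiling. Condition met.
  (e) The amount in controversy is $45,500, which meets the USD 42,500 floor, which satisfies one of the alternatives. Met.
  → All conditions met; jurisdiction exists.
Courts with jurisdiction: the Harkdale Regional Court, the Provincial Court of Cormere, the Superior Court of Harkdale — 3 in total.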